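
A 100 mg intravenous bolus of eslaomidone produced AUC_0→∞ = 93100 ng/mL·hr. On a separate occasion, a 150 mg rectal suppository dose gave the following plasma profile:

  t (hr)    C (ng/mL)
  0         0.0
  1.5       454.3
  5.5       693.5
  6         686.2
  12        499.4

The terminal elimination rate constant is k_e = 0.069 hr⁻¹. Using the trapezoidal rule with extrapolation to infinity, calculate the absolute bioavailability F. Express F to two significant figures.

Trapezoidal AUC_0→12 (rectal suppository):
  [0→1.5]: (0.0+454.3)/2 × 1.5 = 340.725
  [1.5→5.5]: (454.3+693.5)/2 × 4 = 2295.6
  [5.5→6]: (693.5+686.2)/2 × 0.5 = 344.925
  [6→12]: (686.2+499.4)/2 × 6 = 3556.8
  Sum = 6538.05 ng/mL·hr
Tail: C_last/k_e = 499.4/0.069 = 7237.681
AUC_0→∞ (rectal suppository) = 6538.05 + 7237.681 = 13775.731 ng/mL·hr
F = (AUC_ev/D_ev)/(AUC_iv/D_iv) = (13775.731/150)/(93100/100) = 91.8382/931 = 0.0986

F = 0.099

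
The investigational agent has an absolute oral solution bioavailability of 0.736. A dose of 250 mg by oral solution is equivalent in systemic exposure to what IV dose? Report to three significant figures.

D_iv = 184 mg

Systemic exposure from an extravascular dose = F × D_ev, so the equivalent IV dose is F × D_ev.
D_iv = F × D_ev = 0.736 × 250 = 184 mg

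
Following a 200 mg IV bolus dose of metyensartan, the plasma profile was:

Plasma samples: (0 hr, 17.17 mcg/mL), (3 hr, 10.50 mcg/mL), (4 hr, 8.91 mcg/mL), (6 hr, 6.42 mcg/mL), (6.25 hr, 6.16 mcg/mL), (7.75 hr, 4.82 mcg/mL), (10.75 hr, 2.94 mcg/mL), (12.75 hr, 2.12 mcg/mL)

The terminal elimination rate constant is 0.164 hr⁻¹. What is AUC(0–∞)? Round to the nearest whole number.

AUC = 106 mcg/mL·hr

Trapezoidal AUC_0→12.75:
  [0→3]: (17.17+10.50)/2 × 3 = 41.505
  [3→4]: (10.50+8.91)/2 × 1 = 9.705
  [4→6]: (8.91+6.42)/2 × 2 = 15.33
  [6→6.25]: (6.42+6.16)/2 × 0.25 = 1.5725
  [6.25→7.75]: (6.16+4.82)/2 × 1.5 = 8.235
  [7.75→10.75]: (4.82+2.94)/2 × 3 = 11.64
  [10.75→12.75]: (2.94+2.12)/2 × 2 = 5.06
  Sum = 93.0475 mcg/mL·hr
Extrapolated tail: C_last / k_e = 2.12 / 0.164 = 12.927
AUC_0→∞ = 93.0475 + 12.927 = 105.9745 mcg/mL·hr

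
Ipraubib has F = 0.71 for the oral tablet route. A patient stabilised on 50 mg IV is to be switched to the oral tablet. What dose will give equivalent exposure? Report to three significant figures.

D_oral = 70.4 mg

For equal systemic exposure: F × D_ev = D_iv
D_ev = D_iv / F = 50 / 0.71 = 70.4225 mg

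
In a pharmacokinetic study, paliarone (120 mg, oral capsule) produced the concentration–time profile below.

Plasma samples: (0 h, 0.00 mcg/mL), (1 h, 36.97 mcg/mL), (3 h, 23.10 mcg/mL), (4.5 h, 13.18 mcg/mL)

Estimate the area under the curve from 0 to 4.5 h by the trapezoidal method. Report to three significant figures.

AUC = 106 mcg/mL·h

Trapezoidal AUC_0→4.5:
  [0→1]: (0.00+36.97)/2 × 1 = 18.485
  [1→3]: (36.97+23.10)/2 × 2 = 60.07
  [3→4.5]: (23.10+13.18)/2 × 1.5 = 27.21
  Sum = 105.765 mcg/mL·h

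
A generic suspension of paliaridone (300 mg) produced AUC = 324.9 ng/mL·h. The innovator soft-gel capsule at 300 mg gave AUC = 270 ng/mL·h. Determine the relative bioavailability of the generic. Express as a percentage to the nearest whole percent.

F_rel = 120%

F_rel = (AUC_test/D_test) / (AUC_ref/D_ref)
      = (324.9/300) / (270/300)
      = 1.083 / 0.9 = 1.2033 = 120.33%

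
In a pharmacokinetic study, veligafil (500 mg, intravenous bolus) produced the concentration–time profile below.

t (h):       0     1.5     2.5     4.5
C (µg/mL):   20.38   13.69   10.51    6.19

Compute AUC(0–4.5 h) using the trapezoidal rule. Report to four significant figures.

Trapezoidal AUC_0→4.5:
  [0→1.5]: (20.38+13.69)/2 × 1.5 = 25.5525
  [1.5→2.5]: (13.69+10.51)/2 × 1 = 12.1
  [2.5→4.5]: (10.51+6.19)/2 × 2 = 16.7
  Sum = 54.3525 µg/mL·h

AUC = 54.35 µg/mL·h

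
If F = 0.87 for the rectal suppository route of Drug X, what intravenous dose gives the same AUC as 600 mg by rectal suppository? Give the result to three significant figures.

D_iv = 522 mg

Systemic exposure from an extravascular dose = F × D_ev, so the equivalent IV dose is F × D_ev.
D_iv = F × D_ev = 0.87 × 600 = 522 mg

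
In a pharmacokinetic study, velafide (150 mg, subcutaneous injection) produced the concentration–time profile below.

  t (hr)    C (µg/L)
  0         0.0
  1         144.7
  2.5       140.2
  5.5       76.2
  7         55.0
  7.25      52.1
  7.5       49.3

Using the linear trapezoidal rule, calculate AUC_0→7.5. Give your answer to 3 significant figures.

Trapezoidal AUC_0→7.5:
  [0→1]: (0.0+144.7)/2 × 1 = 72.35
  [1→2.5]: (144.7+140.2)/2 × 1.5 = 213.675
  [2.5→5.5]: (140.2+76.2)/2 × 3 = 324.6
  [5.5→7]: (76.2+55.0)/2 × 1.5 = 98.4
  [7→7.25]: (55.0+52.1)/2 × 0.25 = 13.3875
  [7.25→7.5]: (52.1+49.3)/2 × 0.25 = 12.675
  Sum = 735.0875 µg/L·hr

AUC = 735 µg/L·hr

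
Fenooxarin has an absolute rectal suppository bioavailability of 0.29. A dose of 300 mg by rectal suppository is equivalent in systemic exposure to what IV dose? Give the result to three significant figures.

Systemic exposure from an extravascular dose = F × D_ev, so the equivalent IV dose is F × D_ev.
D_iv = F × D_ev = 0.29 × 300 = 87 mg

D_iv = 87.0 mg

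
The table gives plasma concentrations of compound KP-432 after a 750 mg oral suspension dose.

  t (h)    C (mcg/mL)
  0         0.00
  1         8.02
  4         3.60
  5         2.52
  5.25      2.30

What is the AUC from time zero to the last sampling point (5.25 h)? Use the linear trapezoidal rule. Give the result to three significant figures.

Trapezoidal AUC_0→5.25:
  [0→1]: (0.00+8.02)/2 × 1 = 4.01
  [1→4]: (8.02+3.60)/2 × 3 = 17.43
  [4→5]: (3.60+2.52)/2 × 1 = 3.06
  [5→5.25]: (2.52+2.30)/2 × 0.25 = 0.6025
  Sum = 25.1025 mcg/mL·h

AUC = 25.1 mcg/mL·h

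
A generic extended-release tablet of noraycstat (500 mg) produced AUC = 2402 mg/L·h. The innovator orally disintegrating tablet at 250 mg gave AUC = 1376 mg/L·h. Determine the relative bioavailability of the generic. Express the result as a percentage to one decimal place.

F_rel = (AUC_test/D_test) / (AUC_ref/D_ref)
      = (2402/500) / (1376/250)
      = 4.804 / 5.504 = 0.8728 = 87.28%

F_rel = 87.3%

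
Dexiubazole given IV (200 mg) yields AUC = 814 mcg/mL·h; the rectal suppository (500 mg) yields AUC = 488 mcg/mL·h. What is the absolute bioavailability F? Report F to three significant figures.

F = 0.240

F = (AUC_ev / D_ev) / (AUC_iv / D_iv)
  = (488/500) / (814/200)
  = 0.976 / 4.07 = 0.2398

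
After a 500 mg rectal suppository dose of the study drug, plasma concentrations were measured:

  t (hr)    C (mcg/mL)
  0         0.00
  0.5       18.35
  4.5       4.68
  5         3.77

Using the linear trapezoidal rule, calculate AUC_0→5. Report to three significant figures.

Trapezoidal AUC_0→5:
  [0→0.5]: (0.00+18.35)/2 × 0.5 = 4.5875
  [0.5→4.5]: (18.35+4.68)/2 × 4 = 46.06
  [4.5→5]: (4.68+3.77)/2 × 0.5 = 2.1125
  Sum = 52.76 mcg/mL·hr

AUC = 52.8 mcg/mL·hr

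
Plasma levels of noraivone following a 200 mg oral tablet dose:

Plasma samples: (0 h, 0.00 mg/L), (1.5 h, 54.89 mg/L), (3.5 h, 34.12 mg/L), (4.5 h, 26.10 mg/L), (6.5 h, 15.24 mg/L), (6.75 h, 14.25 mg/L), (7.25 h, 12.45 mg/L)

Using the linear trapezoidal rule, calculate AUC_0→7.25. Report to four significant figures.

Trapezoidal AUC_0→7.25:
  [0→1.5]: (0.00+54.89)/2 × 1.5 = 41.1675
  [1.5→3.5]: (54.89+34.12)/2 × 2 = 89.01
  [3.5→4.5]: (34.12+26.10)/2 × 1 = 30.11
  [4.5→6.5]: (26.10+15.24)/2 × 2 = 41.34
  [6.5→6.75]: (15.24+14.25)/2 × 0.25 = 3.68625
  [6.75→7.25]: (14.25+12.45)/2 × 0.5 = 6.675
  Sum = 211.98875 mg/L·h

AUC = 212.0 mg/L·h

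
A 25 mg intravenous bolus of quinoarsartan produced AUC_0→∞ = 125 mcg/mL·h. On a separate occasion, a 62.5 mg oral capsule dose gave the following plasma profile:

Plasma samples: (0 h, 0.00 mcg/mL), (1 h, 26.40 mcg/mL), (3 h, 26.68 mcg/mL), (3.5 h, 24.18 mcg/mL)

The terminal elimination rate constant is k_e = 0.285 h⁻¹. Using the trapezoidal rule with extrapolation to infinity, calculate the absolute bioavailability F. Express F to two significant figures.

F = 0.52

Trapezoidal AUC_0→3.5 (oral capsule):
  [0→1]: (0.00+26.40)/2 × 1 = 13.2
  [1→3]: (26.40+26.68)/2 × 2 = 53.08
  [3→3.5]: (26.68+24.18)/2 × 0.5 = 12.715
  Sum = 78.995 mcg/mL·h
Tail: C_last/k_e = 24.18/0.285 = 84.842
AUC_0→∞ (oral capsule) = 78.995 + 84.842 = 163.837 mcg/mL·h
F = (AUC_ev/D_ev)/(AUC_iv/D_iv) = (163.837/62.5)/(125/25) = 2.621392/5 = 0.5243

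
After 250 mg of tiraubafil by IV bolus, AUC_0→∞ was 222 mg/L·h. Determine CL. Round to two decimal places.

CL = Dose_iv / AUC_0→∞
   = 250 / 222 = 1.12613 L/h

CL = 1.13 L/h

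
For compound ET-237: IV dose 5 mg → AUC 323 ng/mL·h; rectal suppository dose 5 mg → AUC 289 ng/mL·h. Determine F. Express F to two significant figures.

F = (AUC_ev / D_ev) / (AUC_iv / D_iv)
  = (289/5) / (323/5)
  = 57.8 / 64.6 = 0.8947

F = 0.89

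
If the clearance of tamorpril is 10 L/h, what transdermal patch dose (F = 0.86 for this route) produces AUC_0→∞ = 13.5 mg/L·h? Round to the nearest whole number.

Dose = CL × AUC_0→∞ / F
     = 10 × 13.5 / 0.86 = 156.977 mg

Dose = 157 mg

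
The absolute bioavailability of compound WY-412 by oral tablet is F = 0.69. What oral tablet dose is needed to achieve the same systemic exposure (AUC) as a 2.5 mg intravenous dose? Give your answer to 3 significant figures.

D_oral = 3.62 mg

For equal systemic exposure: F × D_ev = D_iv
D_ev = D_iv / F = 2.5 / 0.69 = 3.62319 mg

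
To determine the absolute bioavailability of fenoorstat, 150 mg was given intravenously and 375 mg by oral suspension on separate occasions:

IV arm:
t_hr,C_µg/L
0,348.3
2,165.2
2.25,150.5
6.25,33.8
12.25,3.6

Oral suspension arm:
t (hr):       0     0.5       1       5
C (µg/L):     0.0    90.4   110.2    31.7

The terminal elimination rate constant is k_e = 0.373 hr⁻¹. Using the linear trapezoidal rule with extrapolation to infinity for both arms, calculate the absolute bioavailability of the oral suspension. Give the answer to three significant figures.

F = 0.169

Trapezoidal AUC_0→12.25 (IV):
  [0→2]: (348.3+165.2)/2 × 2 = 513.5
  [2→2.25]: (165.2+150.5)/2 × 0.25 = 39.4625
  [2.25→6.25]: (150.5+33.8)/2 × 4 = 368.6
  [6.25→12.25]: (33.8+3.6)/2 × 6 = 112.2
  Sum = 1033.7625 µg/L·hr
IV tail: 3.6/0.373 = 9.651; AUC_iv,0→∞ = 1033.7625 + 9.651 = 1043.4135 µg/L·hr
Trapezoidal AUC_0→5 (oral suspension):
  [0→0.5]: (0.0+90.4)/2 × 0.5 = 22.6
  [0.5→1]: (90.4+110.2)/2 × 0.5 = 50.15
  [1→5]: (110.2+31.7)/2 × 4 = 283.8
  Sum = 356.55 µg/L·hr
oral suspension tail: 31.7/0.373 = 84.987; AUC_ev,0→∞ = 356.55 + 84.987 = 441.537 µg/L·hr
F = (AUC_ev/D_ev)/(AUC_iv/D_iv) = (441.537/375)/(1043.4135/150) = 1.177432/6.95609 = 0.1693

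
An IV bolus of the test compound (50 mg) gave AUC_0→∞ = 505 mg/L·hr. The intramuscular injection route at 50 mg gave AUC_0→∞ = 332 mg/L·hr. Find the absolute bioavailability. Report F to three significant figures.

F = (AUC_ev / D_ev) / (AUC_iv / D_iv)
  = (332/50) / (505/50)
  = 6.64 / 10.1 = 0.6574

F = 0.657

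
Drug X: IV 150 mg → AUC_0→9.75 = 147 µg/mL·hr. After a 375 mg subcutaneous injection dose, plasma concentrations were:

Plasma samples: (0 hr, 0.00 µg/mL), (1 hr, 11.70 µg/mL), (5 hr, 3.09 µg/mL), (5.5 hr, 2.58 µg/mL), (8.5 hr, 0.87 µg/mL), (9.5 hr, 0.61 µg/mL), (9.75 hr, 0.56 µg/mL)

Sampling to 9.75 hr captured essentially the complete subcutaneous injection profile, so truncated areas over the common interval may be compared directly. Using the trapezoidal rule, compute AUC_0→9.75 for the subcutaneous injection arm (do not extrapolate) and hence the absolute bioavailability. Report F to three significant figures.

Trapezoidal AUC_0→9.75 (subcutaneous injection):
  [0→1]: (0.00+11.70)/2 × 1 = 5.85
  [1→5]: (11.70+3.09)/2 × 4 = 29.58
  [5→5.5]: (3.09+2.58)/2 × 0.5 = 1.4175
  [5.5→8.5]: (2.58+0.87)/2 × 3 = 5.175
  [8.5→9.5]: (0.87+0.61)/2 × 1 = 0.74
  [9.5→9.75]: (0.61+0.56)/2 × 0.25 = 0.14625
  Sum = 42.90875 µg/mL·hr
F = (AUC_ev/D_ev)/(AUC_iv/D_iv) = (42.90875/375)/(147/150) = 0.114423/0.98 = 0.1168

F = 0.117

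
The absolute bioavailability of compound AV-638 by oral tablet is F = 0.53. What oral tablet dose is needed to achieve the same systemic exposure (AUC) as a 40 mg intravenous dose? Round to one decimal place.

For equal systemic exposure: F × D_ev = D_iv
D_ev = D_iv / F = 40 / 0.53 = 75.4717 mg

D_oral = 75.5 mg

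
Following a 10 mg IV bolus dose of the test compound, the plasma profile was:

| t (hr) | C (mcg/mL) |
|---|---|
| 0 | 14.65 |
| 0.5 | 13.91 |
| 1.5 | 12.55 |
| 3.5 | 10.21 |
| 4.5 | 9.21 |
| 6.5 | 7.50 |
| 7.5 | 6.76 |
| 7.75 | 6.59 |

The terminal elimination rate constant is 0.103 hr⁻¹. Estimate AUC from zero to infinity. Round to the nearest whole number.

Trapezoidal AUC_0→7.75:
  [0→0.5]: (14.65+13.91)/2 × 0.5 = 7.14
  [0.5→1.5]: (13.91+12.55)/2 × 1 = 13.23
  [1.5→3.5]: (12.55+10.21)/2 × 2 = 22.76
  [3.5→4.5]: (10.21+9.21)/2 × 1 = 9.71
  [4.5→6.5]: (9.21+7.50)/2 × 2 = 16.71
  [6.5→7.5]: (7.50+6.76)/2 × 1 = 7.13
  [7.5→7.75]: (6.76+6.59)/2 × 0.25 = 1.66875
  Sum = 78.34875 mcg/mL·hr
Extrapolated tail: C_last / k_e = 6.59 / 0.103 = 63.981
AUC_0→∞ = 78.34875 + 63.981 = 142.32975 mcg/mL·hr

AUC = 142 mcg/mL·hr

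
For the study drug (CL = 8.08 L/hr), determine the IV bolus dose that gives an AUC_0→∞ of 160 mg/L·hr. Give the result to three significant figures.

Dose_iv = CL × AUC_0→∞
     = 8.08 × 160 = 1292.8 mg

Dose = 1290 mg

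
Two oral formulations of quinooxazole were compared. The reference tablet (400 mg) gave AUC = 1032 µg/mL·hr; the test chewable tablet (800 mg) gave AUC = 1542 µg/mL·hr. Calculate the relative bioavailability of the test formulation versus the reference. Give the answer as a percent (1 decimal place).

F_rel = (AUC_test/D_test) / (AUC_ref/D_ref)
      = (1542/800) / (1032/400)
      = 1.9275 / 2.58 = 0.7471 = 74.71%

F_rel = 74.7%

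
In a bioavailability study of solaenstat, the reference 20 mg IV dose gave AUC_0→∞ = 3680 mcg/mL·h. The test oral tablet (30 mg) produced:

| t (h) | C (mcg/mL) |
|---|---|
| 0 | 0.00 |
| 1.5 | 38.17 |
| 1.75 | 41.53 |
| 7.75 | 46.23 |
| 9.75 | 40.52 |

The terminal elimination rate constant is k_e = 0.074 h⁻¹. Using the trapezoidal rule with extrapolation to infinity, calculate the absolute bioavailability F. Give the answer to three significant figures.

Trapezoidal AUC_0→9.75 (oral tablet):
  [0→1.5]: (0.00+38.17)/2 × 1.5 = 28.6275
  [1.5→1.75]: (38.17+41.53)/2 × 0.25 = 9.9625
  [1.75→7.75]: (41.53+46.23)/2 × 6 = 263.28
  [7.75→9.75]: (46.23+40.52)/2 × 2 = 86.75
  Sum = 388.62 mcg/mL·h
Tail: C_last/k_e = 40.52/0.074 = 547.568
AUC_0→∞ (oral tablet) = 388.62 + 547.568 = 936.188 mcg/mL·h
F = (AUC_ev/D_ev)/(AUC_iv/D_iv) = (936.188/30)/(3680/20) = 31.2063/184 = 0.1696

F = 0.170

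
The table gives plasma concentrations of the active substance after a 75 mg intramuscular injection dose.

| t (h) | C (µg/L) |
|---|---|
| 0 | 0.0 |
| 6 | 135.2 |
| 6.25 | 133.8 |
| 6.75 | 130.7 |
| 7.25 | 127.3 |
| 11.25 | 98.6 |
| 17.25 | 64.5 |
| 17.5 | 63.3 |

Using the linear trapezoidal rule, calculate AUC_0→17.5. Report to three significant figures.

Trapezoidal AUC_0→17.5:
  [0→6]: (0.0+135.2)/2 × 6 = 405.6
  [6→6.25]: (135.2+133.8)/2 × 0.25 = 33.625
  [6.25→6.75]: (133.8+130.7)/2 × 0.5 = 66.125
  [6.75→7.25]: (130.7+127.3)/2 × 0.5 = 64.5
  [7.25→11.25]: (127.3+98.6)/2 × 4 = 451.8
  [11.25→17.25]: (98.6+64.5)/2 × 6 = 489.3
  [17.25→17.5]: (64.5+63.3)/2 × 0.25 = 15.975
  Sum = 1526.925 µg/L·h

AUC = 1530 µg/L·h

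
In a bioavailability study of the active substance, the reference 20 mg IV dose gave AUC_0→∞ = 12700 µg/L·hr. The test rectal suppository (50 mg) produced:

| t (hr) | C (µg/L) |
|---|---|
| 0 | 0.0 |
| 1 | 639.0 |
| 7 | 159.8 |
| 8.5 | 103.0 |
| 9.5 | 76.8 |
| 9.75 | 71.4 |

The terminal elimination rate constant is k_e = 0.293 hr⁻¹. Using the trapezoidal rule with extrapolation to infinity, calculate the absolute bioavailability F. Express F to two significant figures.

F = 0.10

Trapezoidal AUC_0→9.75 (rectal suppository):
  [0→1]: (0.0+639.0)/2 × 1 = 319.5
  [1→7]: (639.0+159.8)/2 × 6 = 2396.4
  [7→8.5]: (159.8+103.0)/2 × 1.5 = 197.1
  [8.5→9.5]: (103.0+76.8)/2 × 1 = 89.9
  [9.5→9.75]: (76.8+71.4)/2 × 0.25 = 18.525
  Sum = 3021.425 µg/L·hr
Tail: C_last/k_e = 71.4/0.293 = 243.686
AUC_0→∞ (rectal suppository) = 3021.425 + 243.686 = 3265.111 µg/L·hr
F = (AUC_ev/D_ev)/(AUC_iv/D_iv) = (3265.111/50)/(12700/20) = 65.30222/635 = 0.1028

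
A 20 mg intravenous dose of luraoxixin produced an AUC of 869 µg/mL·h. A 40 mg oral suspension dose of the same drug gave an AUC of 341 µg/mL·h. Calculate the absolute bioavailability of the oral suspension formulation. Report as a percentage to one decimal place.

F = (AUC_ev / D_ev) / (AUC_iv / D_iv)
  = (341/40) / (869/20)
  = 8.525 / 43.45 = 0.1962
  = 19.62%

F = 19.6%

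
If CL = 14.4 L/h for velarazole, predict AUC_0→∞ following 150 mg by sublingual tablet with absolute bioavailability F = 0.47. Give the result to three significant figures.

AUC = 4.90 mg/L·h

AUC_0→∞ = F × Dose / CL
        = 0.47 × 150 / 14.4 = 4.89583 mg/L·h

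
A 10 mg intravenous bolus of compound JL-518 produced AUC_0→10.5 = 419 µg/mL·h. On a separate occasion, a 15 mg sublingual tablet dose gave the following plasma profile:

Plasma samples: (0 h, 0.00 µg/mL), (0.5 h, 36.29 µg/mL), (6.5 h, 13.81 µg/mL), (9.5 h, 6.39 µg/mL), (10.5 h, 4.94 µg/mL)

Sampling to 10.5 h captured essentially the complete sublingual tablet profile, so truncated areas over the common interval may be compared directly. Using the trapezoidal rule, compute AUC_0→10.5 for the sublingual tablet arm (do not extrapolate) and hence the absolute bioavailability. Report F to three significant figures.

F = 0.311

Trapezoidal AUC_0→10.5 (sublingual tablet):
  [0→0.5]: (0.00+36.29)/2 × 0.5 = 9.0725
  [0.5→6.5]: (36.29+13.81)/2 × 6 = 150.3
  [6.5→9.5]: (13.81+6.39)/2 × 3 = 30.3
  [9.5→10.5]: (6.39+4.94)/2 × 1 = 5.665
  Sum = 195.3375 µg/mL·h
F = (AUC_ev/D_ev)/(AUC_iv/D_iv) = (195.3375/15)/(419/10) = 13.0225/41.9 = 0.3108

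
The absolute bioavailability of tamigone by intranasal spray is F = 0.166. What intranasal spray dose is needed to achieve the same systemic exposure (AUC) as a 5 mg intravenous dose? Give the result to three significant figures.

D_intranasal = 30.1 mg

For equal systemic exposure: F × D_ev = D_iv
D_ev = D_iv / F = 5 / 0.166 = 30.1205 mg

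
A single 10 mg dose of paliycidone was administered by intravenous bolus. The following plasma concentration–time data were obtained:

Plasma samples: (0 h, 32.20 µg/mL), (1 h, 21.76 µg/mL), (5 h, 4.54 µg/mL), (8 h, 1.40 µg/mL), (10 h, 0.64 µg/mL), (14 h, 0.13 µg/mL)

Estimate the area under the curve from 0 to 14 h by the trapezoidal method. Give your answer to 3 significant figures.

Trapezoidal AUC_0→14:
  [0→1]: (32.20+21.76)/2 × 1 = 26.98
  [1→5]: (21.76+4.54)/2 × 4 = 52.6
  [5→8]: (4.54+1.40)/2 × 3 = 8.91
  [8→10]: (1.40+0.64)/2 × 2 = 2.04
  [10→14]: (0.64+0.13)/2 × 4 = 1.54
  Sum = 92.07 µg/mL·h

AUC = 92.1 µg/mL·h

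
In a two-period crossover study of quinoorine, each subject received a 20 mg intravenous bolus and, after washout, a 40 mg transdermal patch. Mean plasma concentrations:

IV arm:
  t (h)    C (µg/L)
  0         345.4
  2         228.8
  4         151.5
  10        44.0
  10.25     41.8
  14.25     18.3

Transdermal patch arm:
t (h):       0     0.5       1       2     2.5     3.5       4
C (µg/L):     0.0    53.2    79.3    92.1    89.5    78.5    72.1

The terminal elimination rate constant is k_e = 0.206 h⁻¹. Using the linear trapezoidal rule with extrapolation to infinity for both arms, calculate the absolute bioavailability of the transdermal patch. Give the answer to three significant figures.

F = 0.184

Trapezoidal AUC_0→14.25 (IV):
  [0→2]: (345.4+228.8)/2 × 2 = 574.2
  [2→4]: (228.8+151.5)/2 × 2 = 380.3
  [4→10]: (151.5+44.0)/2 × 6 = 586.5
  [10→10.25]: (44.0+41.8)/2 × 0.25 = 10.725
  [10.25→14.25]: (41.8+18.3)/2 × 4 = 120.2
  Sum = 1671.925 µg/L·h
IV tail: 18.3/0.206 = 88.835; AUC_iv,0→∞ = 1671.925 + 88.835 = 1760.76 µg/L·h
Trapezoidal AUC_0→4 (transdermal patch):
  [0→0.5]: (0.0+53.2)/2 × 0.5 = 13.3
  [0.5→1]: (53.2+79.3)/2 × 0.5 = 33.125
  [1→2]: (79.3+92.1)/2 × 1 = 85.7
  [2→2.5]: (92.1+89.5)/2 × 0.5 = 45.4
  [2.5→3.5]: (89.5+78.5)/2 × 1 = 84.0
  [3.5→4]: (78.5+72.1)/2 × 0.5 = 37.65
  Sum = 299.175 µg/L·h
transdermal patch tail: 72.1/0.206 = 350.000; AUC_ev,0→∞ = 299.175 + 350.000 = 649.175 µg/L·h
F = (AUC_ev/D_ev)/(AUC_iv/D_iv) = (649.175/40)/(1760.76/20) = 16.229375/88.038 = 0.1843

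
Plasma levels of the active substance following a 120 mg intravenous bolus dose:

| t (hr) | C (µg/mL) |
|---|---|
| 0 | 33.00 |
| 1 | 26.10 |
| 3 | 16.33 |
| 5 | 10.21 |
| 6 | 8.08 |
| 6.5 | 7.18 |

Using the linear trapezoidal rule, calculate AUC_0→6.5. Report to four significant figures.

Trapezoidal AUC_0→6.5:
  [0→1]: (33.00+26.10)/2 × 1 = 29.55
  [1→3]: (26.10+16.33)/2 × 2 = 42.43
  [3→5]: (16.33+10.21)/2 × 2 = 26.54
  [5→6]: (10.21+8.08)/2 × 1 = 9.145
  [6→6.5]: (8.08+7.18)/2 × 0.5 = 3.815
  Sum = 111.48 µg/mL·hr

AUC = 111.5 µg/mL·hr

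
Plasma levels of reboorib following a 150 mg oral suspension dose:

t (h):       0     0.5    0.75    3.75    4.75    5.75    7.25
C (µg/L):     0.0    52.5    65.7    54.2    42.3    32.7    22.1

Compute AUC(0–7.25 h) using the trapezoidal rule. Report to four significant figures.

Trapezoidal AUC_0→7.25:
  [0→0.5]: (0.0+52.5)/2 × 0.5 = 13.125
  [0.5→0.75]: (52.5+65.7)/2 × 0.25 = 14.775
  [0.75→3.75]: (65.7+54.2)/2 × 3 = 179.85
  [3.75→4.75]: (54.2+42.3)/2 × 1 = 48.25
  [4.75→5.75]: (42.3+32.7)/2 × 1 = 37.5
  [5.75→7.25]: (32.7+22.1)/2 × 1.5 = 41.1
  Sum = 334.6 µg/L·h

AUC = 334.6 µg/L·h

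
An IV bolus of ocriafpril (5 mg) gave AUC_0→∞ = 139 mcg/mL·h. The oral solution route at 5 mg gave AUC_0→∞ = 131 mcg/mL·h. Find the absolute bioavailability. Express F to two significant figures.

F = (AUC_ev / D_ev) / (AUC_iv / D_iv)
  = (131/5) / (139/5)
  = 26.2 / 27.8 = 0.9424

F = 0.94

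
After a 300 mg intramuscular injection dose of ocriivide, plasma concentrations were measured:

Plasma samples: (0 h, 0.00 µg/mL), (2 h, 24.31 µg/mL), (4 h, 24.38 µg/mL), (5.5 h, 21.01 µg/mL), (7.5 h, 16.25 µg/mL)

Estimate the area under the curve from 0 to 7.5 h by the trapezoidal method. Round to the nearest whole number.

Trapezoidal AUC_0→7.5:
  [0→2]: (0.00+24.31)/2 × 2 = 24.31
  [2→4]: (24.31+24.38)/2 × 2 = 48.69
  [4→5.5]: (24.38+21.01)/2 × 1.5 = 34.0425
  [5.5→7.5]: (21.01+16.25)/2 × 2 = 37.26
  Sum = 144.3025 µg/mL·h

AUC = 144 µg/mL·h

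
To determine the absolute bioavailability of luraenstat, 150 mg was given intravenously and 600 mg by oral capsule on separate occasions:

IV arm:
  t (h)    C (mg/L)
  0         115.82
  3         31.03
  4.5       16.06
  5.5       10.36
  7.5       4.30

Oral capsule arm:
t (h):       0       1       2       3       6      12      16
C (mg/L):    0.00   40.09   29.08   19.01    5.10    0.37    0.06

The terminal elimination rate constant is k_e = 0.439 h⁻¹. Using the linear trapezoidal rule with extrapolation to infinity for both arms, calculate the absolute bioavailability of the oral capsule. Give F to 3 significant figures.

F = 0.113

Trapezoidal AUC_0→7.5 (IV):
  [0→3]: (115.82+31.03)/2 × 3 = 220.275
  [3→4.5]: (31.03+16.06)/2 × 1.5 = 35.3175
  [4.5→5.5]: (16.06+10.36)/2 × 1 = 13.21
  [5.5→7.5]: (10.36+4.30)/2 × 2 = 14.66
  Sum = 283.4625 mg/L·h
IV tail: 4.30/0.439 = 9.795; AUC_iv,0→∞ = 283.4625 + 9.795 = 293.2575 mg/L·h
Trapezoidal AUC_0→16 (oral capsule):
  [0→1]: (0.00+40.09)/2 × 1 = 20.045
  [1→2]: (40.09+29.08)/2 × 1 = 34.585
  [2→3]: (29.08+19.01)/2 × 1 = 24.045
  [3→6]: (19.01+5.10)/2 × 3 = 36.165
  [6→12]: (5.10+0.37)/2 × 6 = 16.41
  [12→16]: (0.37+0.06)/2 × 4 = 0.86
  Sum = 132.11 mg/L·h
oral capsule tail: 0.06/0.439 = 0.137; AUC_ev,0→∞ = 132.11 + 0.137 = 132.247 mg/L·h
F = (AUC_ev/D_ev)/(AUC_iv/D_iv) = (132.247/600)/(293.2575/150) = 0.220412/1.95505 = 0.1127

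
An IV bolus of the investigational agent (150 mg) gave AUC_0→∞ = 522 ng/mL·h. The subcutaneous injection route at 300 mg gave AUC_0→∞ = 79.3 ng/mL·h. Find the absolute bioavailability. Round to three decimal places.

F = (AUC_ev / D_ev) / (AUC_iv / D_iv)
  = (79.3/300) / (522/150)
  = 0.264333 / 3.48 = 0.0760

F = 0.076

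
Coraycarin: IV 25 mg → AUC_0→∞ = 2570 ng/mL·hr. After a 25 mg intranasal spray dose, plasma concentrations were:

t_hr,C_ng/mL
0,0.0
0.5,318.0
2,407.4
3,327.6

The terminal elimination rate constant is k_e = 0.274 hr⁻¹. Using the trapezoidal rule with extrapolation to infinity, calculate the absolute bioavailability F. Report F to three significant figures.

F = 0.851

Trapezoidal AUC_0→3 (intranasal spray):
  [0→0.5]: (0.0+318.0)/2 × 0.5 = 79.5
  [0.5→2]: (318.0+407.4)/2 × 1.5 = 544.05
  [2→3]: (407.4+327.6)/2 × 1 = 367.5
  Sum = 991.05 ng/mL·hr
Tail: C_last/k_e = 327.6/0.274 = 1195.620
AUC_0→∞ (intranasal spray) = 991.05 + 1195.620 = 2186.67 ng/mL·hr
F = (AUC_ev/D_ev)/(AUC_iv/D_iv) = (2186.67/25)/(2570/25) = 87.4668/102.8 = 0.8508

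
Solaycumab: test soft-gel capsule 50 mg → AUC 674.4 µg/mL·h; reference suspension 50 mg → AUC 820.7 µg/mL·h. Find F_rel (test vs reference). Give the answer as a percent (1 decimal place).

F_rel = (AUC_test/D_test) / (AUC_ref/D_ref)
      = (674.4/50) / (820.7/50)
      = 13.488 / 16.414 = 0.8217 = 82.17%

F_rel = 82.2%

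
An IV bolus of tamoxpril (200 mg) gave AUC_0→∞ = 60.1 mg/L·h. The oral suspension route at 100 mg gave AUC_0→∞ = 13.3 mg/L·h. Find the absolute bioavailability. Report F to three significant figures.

F = 0.443

F = (AUC_ev / D_ev) / (AUC_iv / D_iv)
  = (13.3/100) / (60.1/200)
  = 0.133 / 0.3005 = 0.4426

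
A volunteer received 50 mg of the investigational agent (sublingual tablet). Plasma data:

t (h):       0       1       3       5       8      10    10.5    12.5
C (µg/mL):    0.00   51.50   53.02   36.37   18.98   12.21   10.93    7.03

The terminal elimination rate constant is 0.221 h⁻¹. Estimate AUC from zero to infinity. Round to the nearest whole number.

Trapezoidal AUC_0→12.5:
  [0→1]: (0.00+51.50)/2 × 1 = 25.75
  [1→3]: (51.50+53.02)/2 × 2 = 104.52
  [3→5]: (53.02+36.37)/2 × 2 = 89.39
  [5→8]: (36.37+18.98)/2 × 3 = 83.025
  [8→10]: (18.98+12.21)/2 × 2 = 31.19
  [10→10.5]: (12.21+10.93)/2 × 0.5 = 5.785
  [10.5→12.5]: (10.93+7.03)/2 × 2 = 17.96
  Sum = 357.62 µg/mL·h
Extrapolated tail: C_last / k_e = 7.03 / 0.221 = 31.810
AUC_0→∞ = 357.62 + 31.810 = 389.43 µg/mL·h

AUC = 389 µg/mL·h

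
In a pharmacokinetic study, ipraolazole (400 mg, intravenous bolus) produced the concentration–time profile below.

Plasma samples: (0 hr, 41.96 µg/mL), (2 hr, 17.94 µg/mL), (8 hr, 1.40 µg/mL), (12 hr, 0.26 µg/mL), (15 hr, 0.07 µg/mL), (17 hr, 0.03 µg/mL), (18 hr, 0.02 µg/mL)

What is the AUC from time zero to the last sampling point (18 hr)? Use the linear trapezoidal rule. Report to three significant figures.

AUC = 122 µg/mL·hr

Trapezoidal AUC_0→18:
  [0→2]: (41.96+17.94)/2 × 2 = 59.9
  [2→8]: (17.94+1.40)/2 × 6 = 58.02
  [8→12]: (1.40+0.26)/2 × 4 = 3.32
  [12→15]: (0.26+0.07)/2 × 3 = 0.495
  [15→17]: (0.07+0.03)/2 × 2 = 0.1
  [17→18]: (0.03+0.02)/2 × 1 = 0.025
  Sum = 121.86 µg/mL·hr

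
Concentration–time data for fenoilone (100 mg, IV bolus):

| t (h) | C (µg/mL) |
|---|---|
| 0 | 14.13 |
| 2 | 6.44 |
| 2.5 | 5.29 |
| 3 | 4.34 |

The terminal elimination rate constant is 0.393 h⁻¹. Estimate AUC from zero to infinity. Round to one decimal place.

AUC = 37.0 µg/mL·h

Trapezoidal AUC_0→3:
  [0→2]: (14.13+6.44)/2 × 2 = 20.57
  [2→2.5]: (6.44+5.29)/2 × 0.5 = 2.9325
  [2.5→3]: (5.29+4.34)/2 × 0.5 = 2.4075
  Sum = 25.91 µg/mL·h
Extrapolated tail: C_last / k_e = 4.34 / 0.393 = 11.043
AUC_0→∞ = 25.91 + 11.043 = 36.953 µg/mL·h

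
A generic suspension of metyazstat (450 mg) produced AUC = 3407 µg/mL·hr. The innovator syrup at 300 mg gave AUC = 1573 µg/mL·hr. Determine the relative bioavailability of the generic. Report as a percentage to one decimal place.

F_rel = 144.4%

F_rel = (AUC_test/D_test) / (AUC_ref/D_ref)
      = (3407/450) / (1573/300)
      = 7.57111 / 5.24333 = 1.4440 = 144.40%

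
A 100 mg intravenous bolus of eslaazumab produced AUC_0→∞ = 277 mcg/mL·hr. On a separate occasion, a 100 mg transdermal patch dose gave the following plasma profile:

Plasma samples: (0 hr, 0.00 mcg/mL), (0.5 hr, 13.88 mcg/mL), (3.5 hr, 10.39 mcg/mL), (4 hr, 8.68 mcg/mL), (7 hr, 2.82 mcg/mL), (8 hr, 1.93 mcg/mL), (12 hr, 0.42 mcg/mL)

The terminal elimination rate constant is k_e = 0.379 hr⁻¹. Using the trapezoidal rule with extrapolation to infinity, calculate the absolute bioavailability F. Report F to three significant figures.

F = 0.253

Trapezoidal AUC_0→12 (transdermal patch):
  [0→0.5]: (0.00+13.88)/2 × 0.5 = 3.47
  [0.5→3.5]: (13.88+10.39)/2 × 3 = 36.405
  [3.5→4]: (10.39+8.68)/2 × 0.5 = 4.7675
  [4→7]: (8.68+2.82)/2 × 3 = 17.25
  [7→8]: (2.82+1.93)/2 × 1 = 2.375
  [8→12]: (1.93+0.42)/2 × 4 = 4.7
  Sum = 68.9675 mcg/mL·hr
Tail: C_last/k_e = 0.42/0.379 = 1.108
AUC_0→∞ (transdermal patch) = 68.9675 + 1.108 = 70.0755 mcg/mL·hr
F = (AUC_ev/D_ev)/(AUC_iv/D_iv) = (70.0755/100)/(277/100) = 0.700755/2.77 = 0.2530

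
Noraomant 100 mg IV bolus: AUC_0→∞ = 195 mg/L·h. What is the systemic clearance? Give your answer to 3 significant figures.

CL = Dose_iv / AUC_0→∞
   = 100 / 195 = 0.512821 L/h

CL = 0.513 L/h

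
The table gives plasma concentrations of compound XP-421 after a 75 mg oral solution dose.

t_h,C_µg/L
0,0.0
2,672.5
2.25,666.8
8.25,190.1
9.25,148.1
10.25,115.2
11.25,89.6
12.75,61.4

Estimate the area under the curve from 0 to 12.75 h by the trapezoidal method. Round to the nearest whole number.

Trapezoidal AUC_0→12.75:
  [0→2]: (0.0+672.5)/2 × 2 = 672.5
  [2→2.25]: (672.5+666.8)/2 × 0.25 = 167.4125
  [2.25→8.25]: (666.8+190.1)/2 × 6 = 2570.7
  [8.25→9.25]: (190.1+148.1)/2 × 1 = 169.1
  [9.25→10.25]: (148.1+115.2)/2 × 1 = 131.65
  [10.25→11.25]: (115.2+89.6)/2 × 1 = 102.4
  [11.25→12.75]: (89.6+61.4)/2 × 1.5 = 113.25
  Sum = 3927.0125 µg/L·h

AUC = 3927 µg/L·h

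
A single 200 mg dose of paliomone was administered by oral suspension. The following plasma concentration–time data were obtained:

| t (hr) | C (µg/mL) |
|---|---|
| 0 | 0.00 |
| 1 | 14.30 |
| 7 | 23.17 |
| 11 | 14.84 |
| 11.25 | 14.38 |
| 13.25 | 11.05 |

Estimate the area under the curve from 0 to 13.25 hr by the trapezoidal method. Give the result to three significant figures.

AUC = 225 µg/mL·hr

Trapezoidal AUC_0→13.25:
  [0→1]: (0.00+14.30)/2 × 1 = 7.15
  [1→7]: (14.30+23.17)/2 × 6 = 112.41
  [7→11]: (23.17+14.84)/2 × 4 = 76.02
  [11→11.25]: (14.84+14.38)/2 × 0.25 = 3.6525
  [11.25→13.25]: (14.38+11.05)/2 × 2 = 25.43
  Sum = 224.6625 µg/mL·hr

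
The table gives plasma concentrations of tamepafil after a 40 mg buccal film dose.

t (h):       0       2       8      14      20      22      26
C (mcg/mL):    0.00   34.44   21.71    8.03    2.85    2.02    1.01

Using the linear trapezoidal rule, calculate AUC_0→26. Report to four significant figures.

AUC = 335.7 mcg/mL·h

Trapezoidal AUC_0→26:
  [0→2]: (0.00+34.44)/2 × 2 = 34.44
  [2→8]: (34.44+21.71)/2 × 6 = 168.45
  [8→14]: (21.71+8.03)/2 × 6 = 89.22
  [14→20]: (8.03+2.85)/2 × 6 = 32.64
  [20→22]: (2.85+2.02)/2 × 2 = 4.87
  [22→26]: (2.02+1.01)/2 × 4 = 6.06
  Sum = 335.68 mcg/mL·h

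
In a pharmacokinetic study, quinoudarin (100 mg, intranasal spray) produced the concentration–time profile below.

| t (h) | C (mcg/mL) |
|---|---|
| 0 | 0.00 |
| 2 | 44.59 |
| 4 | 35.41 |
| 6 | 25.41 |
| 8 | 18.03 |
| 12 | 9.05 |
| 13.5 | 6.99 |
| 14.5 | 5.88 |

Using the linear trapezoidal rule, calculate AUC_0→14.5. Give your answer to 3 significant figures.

Trapezoidal AUC_0→14.5:
  [0→2]: (0.00+44.59)/2 × 2 = 44.59
  [2→4]: (44.59+35.41)/2 × 2 = 80.0
  [4→6]: (35.41+25.41)/2 × 2 = 60.82
  [6→8]: (25.41+18.03)/2 × 2 = 43.44
  [8→12]: (18.03+9.05)/2 × 4 = 54.16
  [12→13.5]: (9.05+6.99)/2 × 1.5 = 12.03
  [13.5→14.5]: (6.99+5.88)/2 × 1 = 6.435
  Sum = 301.475 mcg/mL·h

AUC = 301 mcg/mL·h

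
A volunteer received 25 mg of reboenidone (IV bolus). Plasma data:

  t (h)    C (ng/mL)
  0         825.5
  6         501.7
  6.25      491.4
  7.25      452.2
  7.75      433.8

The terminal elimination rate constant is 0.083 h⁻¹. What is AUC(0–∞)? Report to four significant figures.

Trapezoidal AUC_0→7.75:
  [0→6]: (825.5+501.7)/2 × 6 = 3981.6
  [6→6.25]: (501.7+491.4)/2 × 0.25 = 124.1375
  [6.25→7.25]: (491.4+452.2)/2 × 1 = 471.8
  [7.25→7.75]: (452.2+433.8)/2 × 0.5 = 221.5
  Sum = 4799.0375 ng/mL·h
Extrapolated tail: C_last / k_e = 433.8 / 0.083 = 5226.506
AUC_0→∞ = 4799.0375 + 5226.506 = 10025.5435 ng/mL·h

AUC = 10030 ng/mL·h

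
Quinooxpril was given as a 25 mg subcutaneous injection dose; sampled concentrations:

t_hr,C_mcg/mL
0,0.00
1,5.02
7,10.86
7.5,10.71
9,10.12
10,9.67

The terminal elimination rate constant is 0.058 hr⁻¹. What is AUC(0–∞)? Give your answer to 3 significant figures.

Trapezoidal AUC_0→10:
  [0→1]: (0.00+5.02)/2 × 1 = 2.51
  [1→7]: (5.02+10.86)/2 × 6 = 47.64
  [7→7.5]: (10.86+10.71)/2 × 0.5 = 5.3925
  [7.5→9]: (10.71+10.12)/2 × 1.5 = 15.6225
  [9→10]: (10.12+9.67)/2 × 1 = 9.895
  Sum = 81.06 mcg/mL·hr
Extrapolated tail: C_last / k_e = 9.67 / 0.058 = 166.724
AUC_0→∞ = 81.06 + 166.724 = 247.784 mcg/mL·hr

AUC = 248 mcg/mL·hr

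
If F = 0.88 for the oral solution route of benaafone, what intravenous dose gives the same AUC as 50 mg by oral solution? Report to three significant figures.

D_iv = 44.0 mg

Systemic exposure from an extravascular dose = F × D_ev, so the equivalent IV dose is F × D_ev.
D_iv = F × D_ev = 0.88 × 50 = 44 mg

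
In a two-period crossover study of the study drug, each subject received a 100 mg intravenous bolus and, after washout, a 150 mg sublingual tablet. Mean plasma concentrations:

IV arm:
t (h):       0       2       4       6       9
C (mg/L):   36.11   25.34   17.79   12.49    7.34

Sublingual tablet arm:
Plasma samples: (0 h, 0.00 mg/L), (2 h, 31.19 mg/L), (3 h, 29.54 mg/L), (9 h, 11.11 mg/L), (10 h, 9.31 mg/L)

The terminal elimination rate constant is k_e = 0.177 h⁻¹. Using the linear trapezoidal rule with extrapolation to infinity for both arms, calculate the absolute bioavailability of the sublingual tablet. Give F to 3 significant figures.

Trapezoidal AUC_0→9 (IV):
  [0→2]: (36.11+25.34)/2 × 2 = 61.45
  [2→4]: (25.34+17.79)/2 × 2 = 43.13
  [4→6]: (17.79+12.49)/2 × 2 = 30.28
  [6→9]: (12.49+7.34)/2 × 3 = 29.745
  Sum = 164.605 mg/L·h
IV tail: 7.34/0.177 = 41.469; AUC_iv,0→∞ = 164.605 + 41.469 = 206.074 mg/L·h
Trapezoidal AUC_0→10 (sublingual tablet):
  [0→2]: (0.00+31.19)/2 × 2 = 31.19
  [2→3]: (31.19+29.54)/2 × 1 = 30.365
  [3→9]: (29.54+11.11)/2 × 6 = 121.95
  [9→10]: (11.11+9.31)/2 × 1 = 10.21
  Sum = 193.715 mg/L·h
sublingual tablet tail: 9.31/0.177 = 52.599; AUC_ev,0→∞ = 193.715 + 52.599 = 246.314 mg/L·h
F = (AUC_ev/D_ev)/(AUC_iv/D_iv) = (246.314/150)/(206.074/100) = 1.64209/2.06074 = 0.7968

F = 0.797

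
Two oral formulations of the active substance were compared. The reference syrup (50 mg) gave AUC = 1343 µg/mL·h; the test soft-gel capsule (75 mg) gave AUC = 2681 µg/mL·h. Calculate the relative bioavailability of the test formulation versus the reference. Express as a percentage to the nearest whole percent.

F_rel = (AUC_test/D_test) / (AUC_ref/D_ref)
      = (2681/75) / (1343/50)
      = 35.7467 / 26.86 = 1.3309 = 133.09%

F_rel = 133%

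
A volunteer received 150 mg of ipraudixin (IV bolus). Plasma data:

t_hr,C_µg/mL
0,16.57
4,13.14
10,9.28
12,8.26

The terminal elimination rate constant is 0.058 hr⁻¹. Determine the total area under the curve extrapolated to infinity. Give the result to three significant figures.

Trapezoidal AUC_0→12:
  [0→4]: (16.57+13.14)/2 × 4 = 59.42
  [4→10]: (13.14+9.28)/2 × 6 = 67.26
  [10→12]: (9.28+8.26)/2 × 2 = 17.54
  Sum = 144.22 µg/mL·hr
Extrapolated tail: C_last / k_e = 8.26 / 0.058 = 142.414
AUC_0→∞ = 144.22 + 142.414 = 286.634 µg/mL·hr

AUC = 287 µg/mL·hr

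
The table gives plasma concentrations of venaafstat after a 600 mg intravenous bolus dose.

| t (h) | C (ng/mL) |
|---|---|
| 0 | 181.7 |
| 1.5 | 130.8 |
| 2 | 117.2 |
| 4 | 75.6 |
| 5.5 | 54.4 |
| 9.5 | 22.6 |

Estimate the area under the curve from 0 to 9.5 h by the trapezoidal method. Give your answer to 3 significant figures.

AUC = 741 ng/mL·h

Trapezoidal AUC_0→9.5:
  [0→1.5]: (181.7+130.8)/2 × 1.5 = 234.375
  [1.5→2]: (130.8+117.2)/2 × 0.5 = 62.0
  [2→4]: (117.2+75.6)/2 × 2 = 192.8
  [4→5.5]: (75.6+54.4)/2 × 1.5 = 97.5
  [5.5→9.5]: (54.4+22.6)/2 × 4 = 154.0
  Sum = 740.675 ng/mL·h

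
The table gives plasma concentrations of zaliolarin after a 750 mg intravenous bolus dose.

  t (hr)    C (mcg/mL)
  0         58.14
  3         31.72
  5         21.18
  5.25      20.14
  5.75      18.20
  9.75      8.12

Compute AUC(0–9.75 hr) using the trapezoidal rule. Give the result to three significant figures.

AUC = 255 mcg/mL·hr

Trapezoidal AUC_0→9.75:
  [0→3]: (58.14+31.72)/2 × 3 = 134.79
  [3→5]: (31.72+21.18)/2 × 2 = 52.9
  [5→5.25]: (21.18+20.14)/2 × 0.25 = 5.165
  [5.25→5.75]: (20.14+18.20)/2 × 0.5 = 9.585
  [5.75→9.75]: (18.20+8.12)/2 × 4 = 52.64
  Sum = 255.08 mcg/mL·hr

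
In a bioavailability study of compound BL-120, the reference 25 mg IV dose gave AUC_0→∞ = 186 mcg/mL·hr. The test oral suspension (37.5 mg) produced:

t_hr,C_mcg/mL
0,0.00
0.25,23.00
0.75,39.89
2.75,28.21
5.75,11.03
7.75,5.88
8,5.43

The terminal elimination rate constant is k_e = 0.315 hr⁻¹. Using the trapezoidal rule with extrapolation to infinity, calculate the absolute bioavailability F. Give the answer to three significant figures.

Trapezoidal AUC_0→8 (oral suspension):
  [0→0.25]: (0.00+23.00)/2 × 0.25 = 2.875
  [0.25→0.75]: (23.00+39.89)/2 × 0.5 = 15.7225
  [0.75→2.75]: (39.89+28.21)/2 × 2 = 68.1
  [2.75→5.75]: (28.21+11.03)/2 × 3 = 58.86
  [5.75→7.75]: (11.03+5.88)/2 × 2 = 16.91
  [7.75→8]: (5.88+5.43)/2 × 0.25 = 1.41375
  Sum = 163.88125 mcg/mL·hr
Tail: C_last/k_e = 5.43/0.315 = 17.238
AUC_0→∞ (oral suspension) = 163.88125 + 17.238 = 181.11925 mcg/mL·hr
F = (AUC_ev/D_ev)/(AUC_iv/D_iv) = (181.11925/37.5)/(186/25) = 4.82985/7.44 = 0.6492

F = 0.649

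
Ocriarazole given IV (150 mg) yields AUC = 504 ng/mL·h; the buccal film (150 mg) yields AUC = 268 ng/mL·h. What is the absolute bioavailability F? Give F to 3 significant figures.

F = (AUC_ev / D_ev) / (AUC_iv / D_iv)
  = (268/150) / (504/150)
  = 1.78667 / 3.36 = 0.5317

F = 0.532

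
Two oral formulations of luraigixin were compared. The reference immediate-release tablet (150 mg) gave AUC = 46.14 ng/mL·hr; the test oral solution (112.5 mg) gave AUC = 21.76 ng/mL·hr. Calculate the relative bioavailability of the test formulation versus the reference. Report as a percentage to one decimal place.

F_rel = (AUC_test/D_test) / (AUC_ref/D_ref)
      = (21.76/112.5) / (46.14/150)
      = 0.193422 / 0.3076 = 0.6288 = 62.88%

F_rel = 62.9%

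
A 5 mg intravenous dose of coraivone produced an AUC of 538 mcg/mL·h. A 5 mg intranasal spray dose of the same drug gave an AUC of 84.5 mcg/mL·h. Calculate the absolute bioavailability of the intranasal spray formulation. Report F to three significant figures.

F = (AUC_ev / D_ev) / (AUC_iv / D_iv)
  = (84.5/5) / (538/5)
  = 16.9 / 107.6 = 0.1571

F = 0.157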